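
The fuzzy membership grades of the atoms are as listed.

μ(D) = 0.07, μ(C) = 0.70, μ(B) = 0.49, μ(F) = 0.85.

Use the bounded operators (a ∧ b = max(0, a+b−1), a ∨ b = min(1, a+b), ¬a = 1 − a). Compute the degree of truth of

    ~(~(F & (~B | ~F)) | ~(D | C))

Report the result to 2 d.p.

0.28

~B = 1 − 0.49 = 0.51
~F = 1 − 0.85 = 0.15
~B | ~F = min(1, a+b) on (0.51, 0.15) = 0.66
F & (~B | ~F) = max(0, a+b−1) on (0.85, 0.66) = 0.51
~(F & (~B | ~F)) = 1 − 0.51 = 0.49
D | C = min(1, a+b) on (0.07, 0.70) = 0.77
~(D | C) = 1 − 0.77 = 0.23
~(F & (~B | ~F)) | ~(D | C) = min(1, a+b) on (0.49, 0.23) = 0.72
~(~(F & (~B | ~F)) | ~(D | C)) = 1 − 0.72 = 0.28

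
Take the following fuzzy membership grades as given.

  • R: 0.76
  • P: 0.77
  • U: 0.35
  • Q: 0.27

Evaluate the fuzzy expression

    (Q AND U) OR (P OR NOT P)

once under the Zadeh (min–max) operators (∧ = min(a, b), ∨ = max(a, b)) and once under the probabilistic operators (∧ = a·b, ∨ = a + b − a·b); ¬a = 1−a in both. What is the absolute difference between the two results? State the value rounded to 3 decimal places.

0.070

Under Zadeh (min–max):
  Q AND U = min(a, b) on (0.27, 0.35) = 0.27
  NOT P = 1 − 0.77 = 0.23
  P OR NOT P = max(a, b) on (0.77, 0.23) = 0.77
  (Q AND U) OR (P OR NOT P) = max(a, b) on (0.27, 0.77) = 0.77
  → value = 0.7700
Under probabilistic:
  Q AND U = a·b on (0.2700, 0.3500) = 0.0945
  NOT P = 1 − 0.7700 = 0.2300
  P OR NOT P = a + b − a·b on (0.7700, 0.2300) = 0.8229
  (Q AND U) OR (P OR NOT P) = a + b − a·b on (0.0945, 0.8229) = 0.8396
  → value = 0.8396
|0.7700 − 0.8396| = 0.070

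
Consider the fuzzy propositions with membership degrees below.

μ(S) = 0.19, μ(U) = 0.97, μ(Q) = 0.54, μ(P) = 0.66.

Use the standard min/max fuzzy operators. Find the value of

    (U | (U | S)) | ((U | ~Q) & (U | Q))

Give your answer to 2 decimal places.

0.97

U | S = max(a, b) on (0.97, 0.19) = 0.97
U | (U | S) = max(a, b) on (0.97, 0.97) = 0.97
~Q = 1 − 0.54 = 0.46
U | ~Q = max(a, b) on (0.97, 0.46) = 0.97
U | Q = max(a, b) on (0.97, 0.54) = 0.97
(U | ~Q) & (U | Q) = min(a, b) on (0.97, 0.97) = 0.97
(U | (U | S)) | ((U | ~Q) & (U | Q)) = max(a, b) on (0.97, 0.97) = 0.97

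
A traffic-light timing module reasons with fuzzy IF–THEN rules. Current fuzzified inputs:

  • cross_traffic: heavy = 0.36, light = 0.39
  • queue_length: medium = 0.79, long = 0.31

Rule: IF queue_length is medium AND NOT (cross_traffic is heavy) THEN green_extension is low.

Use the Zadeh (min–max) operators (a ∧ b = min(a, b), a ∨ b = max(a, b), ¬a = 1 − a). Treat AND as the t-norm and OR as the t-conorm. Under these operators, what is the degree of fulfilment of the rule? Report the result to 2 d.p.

firing strength: medium=0.79, ¬heavy=1−0.36=0.64; AND[min(a, b)] → w = 0.64

0.64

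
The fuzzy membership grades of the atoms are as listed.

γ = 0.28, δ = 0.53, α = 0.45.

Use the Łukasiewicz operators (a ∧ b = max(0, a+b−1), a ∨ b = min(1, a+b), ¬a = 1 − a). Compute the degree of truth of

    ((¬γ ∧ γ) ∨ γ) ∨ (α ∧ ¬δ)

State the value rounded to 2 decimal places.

¬γ = 1 − 0.28 = 0.72
¬γ ∧ γ = max(0, a+b−1) on (0.72, 0.28) = 0.00
(¬γ ∧ γ) ∨ γ = min(1, a+b) on (0.00, 0.28) = 0.28
¬δ = 1 − 0.53 = 0.47
α ∧ ¬δ = max(0, a+b−1) on (0.45, 0.47) = 0.00
((¬γ ∧ γ) ∨ γ) ∨ (α ∧ ¬δ) = min(1, a+b) on (0.28, 0.00) = 0.28

0.28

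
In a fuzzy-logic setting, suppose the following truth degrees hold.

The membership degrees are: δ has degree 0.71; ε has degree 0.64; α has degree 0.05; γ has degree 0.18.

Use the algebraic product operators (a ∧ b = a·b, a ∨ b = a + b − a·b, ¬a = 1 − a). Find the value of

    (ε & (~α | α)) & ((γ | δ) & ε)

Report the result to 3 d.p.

0.297

~α = 1 − 0.0500 = 0.9500
~α | α = a + b − a·b on (0.9500, 0.0500) = 0.9525
ε & (~α | α) = a·b on (0.6400, 0.9525) = 0.6096
γ | δ = a + b − a·b on (0.1800, 0.7100) = 0.7622
(γ | δ) & ε = a·b on (0.7622, 0.6400) = 0.4878
(ε & (~α | α)) & ((γ | δ) & ε) = a·b on (0.6096, 0.4878) = 0.2974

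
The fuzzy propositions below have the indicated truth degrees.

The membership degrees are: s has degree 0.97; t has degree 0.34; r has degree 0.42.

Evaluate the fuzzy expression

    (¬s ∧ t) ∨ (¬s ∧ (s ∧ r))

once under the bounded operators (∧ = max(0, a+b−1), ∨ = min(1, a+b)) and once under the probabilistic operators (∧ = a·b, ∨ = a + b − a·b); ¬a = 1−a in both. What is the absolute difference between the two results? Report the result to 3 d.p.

0.022

Under bounded:
  ¬s = 1 − 0.97 = 0.03
  ¬s ∧ t = max(0, a+b−1) on (0.03, 0.34) = 0.00
  ¬s = 1 − 0.97 = 0.03
  s ∧ r = max(0, a+b−1) on (0.97, 0.42) = 0.39
  ¬s ∧ (s ∧ r) = max(0, a+b−1) on (0.03, 0.39) = 0.00
  (¬s ∧ t) ∨ (¬s ∧ (s ∧ r)) = min(1, a+b) on (0.00, 0.00) = 0.00
  → value = 0.0000
Under probabilistic:
  ¬s = 1 − 0.9700 = 0.0300
  ¬s ∧ t = a·b on (0.0300, 0.3400) = 0.0102
  ¬s = 1 − 0.9700 = 0.0300
  s ∧ r = a·b on (0.9700, 0.4200) = 0.4074
  ¬s ∧ (s ∧ r) = a·b on (0.0300, 0.4074) = 0.0122
  (¬s ∧ t) ∨ (¬s ∧ (s ∧ r)) = a + b − a·b on (0.0102, 0.0122) = 0.0223
  → value = 0.0223
|0.0000 − 0.0223| = 0.022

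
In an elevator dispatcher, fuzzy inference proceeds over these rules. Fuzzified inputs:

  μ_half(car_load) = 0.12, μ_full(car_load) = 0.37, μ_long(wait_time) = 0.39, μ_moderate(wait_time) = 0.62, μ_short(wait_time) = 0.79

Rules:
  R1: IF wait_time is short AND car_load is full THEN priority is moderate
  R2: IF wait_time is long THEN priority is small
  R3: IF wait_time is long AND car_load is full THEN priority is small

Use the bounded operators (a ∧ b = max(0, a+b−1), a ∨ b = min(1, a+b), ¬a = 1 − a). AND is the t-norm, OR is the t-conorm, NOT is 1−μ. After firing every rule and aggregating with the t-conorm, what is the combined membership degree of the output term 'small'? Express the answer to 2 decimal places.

R1: short=0.79, full=0.37; AND[max(0, a+b−1)] → w = 0.16
R2: long=0.39 → w = 0.39
R3: long=0.39, full=0.37; AND[max(0, a+b−1)] → w = 0.00
Rules with consequent 'small': {R2, R3} → strengths 0.39, 0.00
Aggregate via t-conorm [min(1, a+b)]: 0.39

0.39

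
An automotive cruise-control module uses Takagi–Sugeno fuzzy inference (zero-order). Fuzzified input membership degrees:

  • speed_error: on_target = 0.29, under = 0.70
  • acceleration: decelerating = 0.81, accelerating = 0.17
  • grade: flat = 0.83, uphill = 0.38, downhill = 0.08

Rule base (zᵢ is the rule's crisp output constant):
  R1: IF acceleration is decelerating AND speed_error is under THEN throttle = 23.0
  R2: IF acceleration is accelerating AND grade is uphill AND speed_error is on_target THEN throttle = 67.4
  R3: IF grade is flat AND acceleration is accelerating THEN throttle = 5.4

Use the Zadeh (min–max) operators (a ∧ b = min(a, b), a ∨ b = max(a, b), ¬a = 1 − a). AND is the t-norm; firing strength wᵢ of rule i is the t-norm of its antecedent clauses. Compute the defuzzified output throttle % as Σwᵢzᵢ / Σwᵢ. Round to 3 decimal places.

R1 (z=23.0): decelerating=0.81, under=0.70; AND[min(a, b)] → w = 0.70
R2 (z=67.4): accelerating=0.17, uphill=0.38, on_target=0.29; AND[min(a, b)] → w = 0.17
R3 (z=5.4): flat=0.83, accelerating=0.17; AND[min(a, b)] → w = 0.17
Weighted average = (0.70·23.0 + 0.17·67.4 + 0.17·5.4) / (0.70 + 0.17 + 0.17)
  = 28.4760 / 1.0400 = 27.381

27.381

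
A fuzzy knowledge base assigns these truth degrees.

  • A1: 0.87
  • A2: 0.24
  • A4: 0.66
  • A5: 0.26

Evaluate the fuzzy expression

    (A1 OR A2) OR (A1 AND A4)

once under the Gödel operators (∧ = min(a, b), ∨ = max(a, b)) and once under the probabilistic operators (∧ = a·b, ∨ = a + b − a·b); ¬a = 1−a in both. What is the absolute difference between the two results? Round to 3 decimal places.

Under Gödel:
  A1 OR A2 = max(a, b) on (0.87, 0.24) = 0.87
  A1 AND A4 = min(a, b) on (0.87, 0.66) = 0.66
  (A1 OR A2) OR (A1 AND A4) = max(a, b) on (0.87, 0.66) = 0.87
  → value = 0.8700
Under probabilistic:
  A1 OR A2 = a + b − a·b on (0.8700, 0.2400) = 0.9012
  A1 AND A4 = a·b on (0.8700, 0.6600) = 0.5742
  (A1 OR A2) OR (A1 AND A4) = a + b − a·b on (0.9012, 0.5742) = 0.9579
  → value = 0.9579
|0.8700 − 0.9579| = 0.088

0.088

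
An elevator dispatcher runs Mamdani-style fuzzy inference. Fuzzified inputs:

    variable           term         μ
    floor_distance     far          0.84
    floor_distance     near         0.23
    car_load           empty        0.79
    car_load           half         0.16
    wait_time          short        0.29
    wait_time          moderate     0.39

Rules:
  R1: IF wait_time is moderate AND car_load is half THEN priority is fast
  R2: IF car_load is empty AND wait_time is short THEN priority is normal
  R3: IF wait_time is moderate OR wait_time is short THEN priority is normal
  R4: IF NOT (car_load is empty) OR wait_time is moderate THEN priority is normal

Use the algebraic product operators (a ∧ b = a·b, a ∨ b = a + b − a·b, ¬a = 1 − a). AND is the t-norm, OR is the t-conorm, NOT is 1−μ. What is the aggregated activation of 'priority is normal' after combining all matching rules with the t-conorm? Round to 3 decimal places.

0.839

R1: moderate=0.39, half=0.16; AND[a·b] → w = 0.0624
R2: empty=0.79, short=0.29; AND[a·b] → w = 0.2291
R3: moderate=0.39, short=0.29; OR[a + b − a·b] → w = 0.5669
R4: ¬empty=1−0.79=0.21, moderate=0.39; OR[a + b − a·b] → w = 0.5181
Rules with consequent 'normal': {R2, R3, R4} → strengths 0.2291, 0.5669, 0.5181
Aggregate via t-conorm [a + b − a·b]: 0.8391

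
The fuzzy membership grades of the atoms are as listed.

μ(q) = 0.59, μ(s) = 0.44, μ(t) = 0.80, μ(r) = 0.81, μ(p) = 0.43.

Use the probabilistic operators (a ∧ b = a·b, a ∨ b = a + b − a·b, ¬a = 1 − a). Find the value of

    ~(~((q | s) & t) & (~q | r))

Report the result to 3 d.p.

0.659

q | s = a + b − a·b on (0.5900, 0.4400) = 0.7704
(q | s) & t = a·b on (0.7704, 0.8000) = 0.6163
~((q | s) & t) = 1 − 0.6163 = 0.3837
~q = 1 − 0.5900 = 0.4100
~q | r = a + b − a·b on (0.4100, 0.8100) = 0.8879
~((q | s) & t) & (~q | r) = a·b on (0.3837, 0.8879) = 0.3407
~(~((q | s) & t) & (~q | r)) = 1 − 0.3407 = 0.6593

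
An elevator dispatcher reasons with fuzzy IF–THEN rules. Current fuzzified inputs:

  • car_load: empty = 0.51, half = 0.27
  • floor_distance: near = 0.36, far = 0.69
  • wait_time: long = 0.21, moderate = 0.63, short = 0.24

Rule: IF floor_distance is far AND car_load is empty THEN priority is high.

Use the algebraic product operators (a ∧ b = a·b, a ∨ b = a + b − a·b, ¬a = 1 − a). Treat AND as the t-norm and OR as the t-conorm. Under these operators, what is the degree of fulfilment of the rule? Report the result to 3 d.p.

0.352

firing strength: far=0.69, empty=0.51; AND[a·b] → w = 0.3519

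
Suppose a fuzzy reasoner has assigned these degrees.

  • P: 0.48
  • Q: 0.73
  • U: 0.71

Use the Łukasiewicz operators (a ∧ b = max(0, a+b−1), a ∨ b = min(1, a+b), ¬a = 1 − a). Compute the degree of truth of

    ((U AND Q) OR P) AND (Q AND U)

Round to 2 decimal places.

U AND Q = max(0, a+b−1) on (0.71, 0.73) = 0.44
(U AND Q) OR P = min(1, a+b) on (0.44, 0.48) = 0.92
Q AND U = max(0, a+b−1) on (0.73, 0.71) = 0.44
((U AND Q) OR P) AND (Q AND U) = max(0, a+b−1) on (0.92, 0.44) = 0.36

0.36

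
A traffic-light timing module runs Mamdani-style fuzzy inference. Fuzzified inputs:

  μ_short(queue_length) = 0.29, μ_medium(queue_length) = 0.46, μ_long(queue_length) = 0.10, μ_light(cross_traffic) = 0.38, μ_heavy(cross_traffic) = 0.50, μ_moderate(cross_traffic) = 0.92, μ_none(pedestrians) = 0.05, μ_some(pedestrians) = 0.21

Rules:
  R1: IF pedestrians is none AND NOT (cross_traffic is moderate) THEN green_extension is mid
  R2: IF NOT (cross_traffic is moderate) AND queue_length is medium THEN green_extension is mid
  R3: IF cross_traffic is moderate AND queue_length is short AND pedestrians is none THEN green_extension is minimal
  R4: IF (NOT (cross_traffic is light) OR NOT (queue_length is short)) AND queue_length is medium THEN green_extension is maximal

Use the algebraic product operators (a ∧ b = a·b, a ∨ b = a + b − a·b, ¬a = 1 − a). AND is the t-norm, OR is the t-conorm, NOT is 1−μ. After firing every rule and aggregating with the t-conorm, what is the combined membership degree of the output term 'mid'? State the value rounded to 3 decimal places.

0.041

R1: none=0.05, ¬moderate=1−0.92=0.08; AND[a·b] → w = 0.0040
R2: ¬moderate=1−0.92=0.08, medium=0.46; AND[a·b] → w = 0.0368
R3: moderate=0.92, short=0.29, none=0.05; AND[a·b] → w = 0.0133
R4: (¬light=1−0.38=0.62 OR ¬short=1−0.29=0.71) = 0.8898; AND[a·b] with medium=0.46 → w = 0.4093
Rules with consequent 'mid': {R1, R2} → strengths 0.0040, 0.0368
Aggregate via t-conorm [a + b − a·b]: 0.0407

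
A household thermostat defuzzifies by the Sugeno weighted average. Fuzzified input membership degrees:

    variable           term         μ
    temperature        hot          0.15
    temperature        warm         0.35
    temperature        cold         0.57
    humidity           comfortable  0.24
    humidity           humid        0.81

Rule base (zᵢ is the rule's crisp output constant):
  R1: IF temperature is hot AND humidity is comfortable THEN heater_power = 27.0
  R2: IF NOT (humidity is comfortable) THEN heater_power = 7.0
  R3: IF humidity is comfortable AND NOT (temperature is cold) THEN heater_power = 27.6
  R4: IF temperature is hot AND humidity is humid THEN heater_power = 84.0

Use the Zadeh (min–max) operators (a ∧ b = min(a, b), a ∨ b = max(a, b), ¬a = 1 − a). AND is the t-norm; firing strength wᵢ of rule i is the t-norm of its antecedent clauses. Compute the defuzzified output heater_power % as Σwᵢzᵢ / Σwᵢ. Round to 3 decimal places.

R1 (z=27.0): hot=0.15, comfortable=0.24; AND[min(a, b)] → w = 0.15
R2 (z=7.0): ¬comfortable=1−0.24=0.76 → w = 0.76
R3 (z=27.6): comfortable=0.24, ¬cold=1−0.57=0.43; AND[min(a, b)] → w = 0.24
R4 (z=84.0): hot=0.15, humid=0.81; AND[min(a, b)] → w = 0.15
Weighted average = (0.15·27.0 + 0.76·7.0 + 0.24·27.6 + 0.15·84.0) / (0.15 + 0.76 + 0.24 + 0.15)
  = 28.5940 / 1.3000 = 21.995

21.995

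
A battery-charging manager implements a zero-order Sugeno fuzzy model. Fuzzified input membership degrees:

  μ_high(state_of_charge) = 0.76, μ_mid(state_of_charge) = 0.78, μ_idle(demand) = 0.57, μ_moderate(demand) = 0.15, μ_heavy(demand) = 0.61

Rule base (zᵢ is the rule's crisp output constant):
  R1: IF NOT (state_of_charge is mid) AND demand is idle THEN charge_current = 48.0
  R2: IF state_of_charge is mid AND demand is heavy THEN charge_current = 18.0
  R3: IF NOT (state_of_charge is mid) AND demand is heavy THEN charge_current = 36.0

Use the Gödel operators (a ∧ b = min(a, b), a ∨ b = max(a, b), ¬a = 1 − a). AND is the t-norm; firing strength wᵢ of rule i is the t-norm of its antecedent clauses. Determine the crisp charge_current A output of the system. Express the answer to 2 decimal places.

R1 (z=48.0): ¬mid=1−0.78=0.22, idle=0.57; AND[min(a, b)] → w = 0.22
R2 (z=18.0): mid=0.78, heavy=0.61; AND[min(a, b)] → w = 0.61
R3 (z=36.0): ¬mid=1−0.78=0.22, heavy=0.61; AND[min(a, b)] → w = 0.22
Weighted average = (0.22·48.0 + 0.61·18.0 + 0.22·36.0) / (0.22 + 0.61 + 0.22)
  = 29.4600 / 1.0500 = 28.06

28.06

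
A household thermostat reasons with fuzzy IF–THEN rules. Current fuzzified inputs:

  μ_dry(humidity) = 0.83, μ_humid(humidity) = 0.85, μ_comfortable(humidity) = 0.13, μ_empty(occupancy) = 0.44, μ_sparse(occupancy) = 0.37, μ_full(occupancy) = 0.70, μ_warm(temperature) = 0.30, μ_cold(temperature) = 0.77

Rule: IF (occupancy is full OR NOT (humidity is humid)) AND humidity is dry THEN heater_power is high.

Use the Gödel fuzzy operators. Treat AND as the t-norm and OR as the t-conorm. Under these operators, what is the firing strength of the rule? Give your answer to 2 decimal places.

0.70

firing strength: (full=0.70 OR ¬humid=1−0.85=0.15) = 0.70; AND[min(a, b)] with dry=0.83 → w = 0.70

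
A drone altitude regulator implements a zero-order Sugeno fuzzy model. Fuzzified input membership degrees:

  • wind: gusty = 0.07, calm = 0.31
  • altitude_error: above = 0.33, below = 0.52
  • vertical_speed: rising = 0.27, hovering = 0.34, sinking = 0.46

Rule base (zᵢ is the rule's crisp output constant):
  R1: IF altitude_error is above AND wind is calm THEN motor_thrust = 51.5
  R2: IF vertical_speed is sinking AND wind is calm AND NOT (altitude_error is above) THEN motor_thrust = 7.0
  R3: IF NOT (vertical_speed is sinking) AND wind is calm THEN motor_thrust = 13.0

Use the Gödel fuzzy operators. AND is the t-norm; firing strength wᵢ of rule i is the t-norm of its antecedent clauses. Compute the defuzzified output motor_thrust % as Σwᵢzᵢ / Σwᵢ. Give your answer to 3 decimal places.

23.833

R1 (z=51.5): above=0.33, calm=0.31; AND[min(a, b)] → w = 0.31
R2 (z=7.0): sinking=0.46, calm=0.31, ¬above=1−0.33=0.67; AND[min(a, b)] → w = 0.31
R3 (z=13.0): ¬sinking=1−0.46=0.54, calm=0.31; AND[min(a, b)] → w = 0.31
Weighted average = (0.31·51.5 + 0.31·7.0 + 0.31·13.0) / (0.31 + 0.31 + 0.31)
  = 22.1650 / 0.9300 = 23.833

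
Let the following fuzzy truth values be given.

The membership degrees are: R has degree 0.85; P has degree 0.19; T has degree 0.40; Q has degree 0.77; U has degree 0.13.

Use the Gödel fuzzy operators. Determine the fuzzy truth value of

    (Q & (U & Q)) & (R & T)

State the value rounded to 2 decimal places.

U & Q = min(a, b) on (0.13, 0.77) = 0.13
Q & (U & Q) = min(a, b) on (0.77, 0.13) = 0.13
R & T = min(a, b) on (0.85, 0.40) = 0.40
(Q & (U & Q)) & (R & T) = min(a, b) on (0.13, 0.40) = 0.13

0.13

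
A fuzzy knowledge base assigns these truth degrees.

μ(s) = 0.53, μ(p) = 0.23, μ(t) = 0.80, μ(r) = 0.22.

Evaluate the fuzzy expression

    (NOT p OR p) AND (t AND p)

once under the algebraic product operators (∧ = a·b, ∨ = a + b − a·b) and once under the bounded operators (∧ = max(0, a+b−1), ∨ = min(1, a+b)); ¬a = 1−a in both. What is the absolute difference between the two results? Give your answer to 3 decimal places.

Under algebraic product:
  NOT p = 1 − 0.2300 = 0.7700
  NOT p OR p = a + b − a·b on (0.7700, 0.2300) = 0.8229
  t AND p = a·b on (0.8000, 0.2300) = 0.1840
  (NOT p OR p) AND (t AND p) = a·b on (0.8229, 0.1840) = 0.1514
  → value = 0.1514
Under bounded:
  NOT p = 1 − 0.23 = 0.77
  NOT p OR p = min(1, a+b) on (0.77, 0.23) = 1.00
  t AND p = max(0, a+b−1) on (0.80, 0.23) = 0.03
  (NOT p OR p) AND (t AND p) = max(0, a+b−1) on (1.00, 0.03) = 0.03
  → value = 0.0300
|0.1514 − 0.0300| = 0.121

0.121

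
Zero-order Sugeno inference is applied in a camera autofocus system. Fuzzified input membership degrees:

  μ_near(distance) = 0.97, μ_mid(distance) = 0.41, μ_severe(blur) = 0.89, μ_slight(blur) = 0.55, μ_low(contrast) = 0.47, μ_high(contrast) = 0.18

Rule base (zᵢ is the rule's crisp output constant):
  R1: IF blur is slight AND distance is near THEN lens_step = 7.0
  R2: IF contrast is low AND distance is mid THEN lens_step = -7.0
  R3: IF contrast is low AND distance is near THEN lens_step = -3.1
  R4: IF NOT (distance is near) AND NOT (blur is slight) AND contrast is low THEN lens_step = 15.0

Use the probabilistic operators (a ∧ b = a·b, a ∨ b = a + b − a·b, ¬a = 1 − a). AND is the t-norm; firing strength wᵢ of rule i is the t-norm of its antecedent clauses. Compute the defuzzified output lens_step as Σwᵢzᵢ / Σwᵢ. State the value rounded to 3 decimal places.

R1 (z=7.0): slight=0.55, near=0.97; AND[a·b] → w = 0.5335
R2 (z=-7.0): low=0.47, mid=0.41; AND[a·b] → w = 0.1927
R3 (z=-3.1): low=0.47, near=0.97; AND[a·b] → w = 0.4559
R4 (z=15.0): ¬near=1−0.97=0.03, ¬slight=1−0.55=0.45, low=0.47; AND[a·b] → w = 0.0063
Weighted average = (0.5335·7.0 + 0.1927·-7.0 + 0.4559·-3.1 + 0.0063·15.0) / (0.5335 + 0.1927 + 0.4559 + 0.0063)
  = 1.0675 / 1.1884 = 0.898

0.898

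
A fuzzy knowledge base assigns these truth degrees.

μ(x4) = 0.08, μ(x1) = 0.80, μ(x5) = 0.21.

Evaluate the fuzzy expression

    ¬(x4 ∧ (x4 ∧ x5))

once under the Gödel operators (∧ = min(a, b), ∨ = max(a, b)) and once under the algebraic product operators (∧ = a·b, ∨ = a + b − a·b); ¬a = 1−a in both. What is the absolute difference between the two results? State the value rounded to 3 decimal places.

0.079

Under Gödel:
  x4 ∧ x5 = min(a, b) on (0.08, 0.21) = 0.08
  x4 ∧ (x4 ∧ x5) = min(a, b) on (0.08, 0.08) = 0.08
  ¬(x4 ∧ (x4 ∧ x5)) = 1 − 0.08 = 0.92
  → value = 0.9200
Under algebraic product:
  x4 ∧ x5 = a·b on (0.0800, 0.2100) = 0.0168
  x4 ∧ (x4 ∧ x5) = a·b on (0.0800, 0.0168) = 0.0013
  ¬(x4 ∧ (x4 ∧ x5)) = 1 − 0.0013 = 0.9987
  → value = 0.9987
|0.9200 − 0.9987| = 0.079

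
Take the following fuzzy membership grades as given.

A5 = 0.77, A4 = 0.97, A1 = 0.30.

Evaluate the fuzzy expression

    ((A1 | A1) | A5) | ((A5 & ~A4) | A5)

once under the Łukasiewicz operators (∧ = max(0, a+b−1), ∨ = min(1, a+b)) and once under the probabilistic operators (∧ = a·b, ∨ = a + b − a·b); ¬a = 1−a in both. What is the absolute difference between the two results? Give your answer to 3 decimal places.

0.025

Under Łukasiewicz:
  A1 | A1 = min(1, a+b) on (0.30, 0.30) = 0.60
  (A1 | A1) | A5 = min(1, a+b) on (0.60, 0.77) = 1.00
  ~A4 = 1 − 0.97 = 0.03
  A5 & ~A4 = max(0, a+b−1) on (0.77, 0.03) = 0.00
  (A5 & ~A4) | A5 = min(1, a+b) on (0.00, 0.77) = 0.77
  ((A1 | A1) | A5) | ((A5 & ~A4) | A5) = min(1, a+b) on (1.00, 0.77) = 1.00
  → value = 1.0000
Under probabilistic:
  A1 | A1 = a + b − a·b on (0.3000, 0.3000) = 0.5100
  (A1 | A1) | A5 = a + b − a·b on (0.5100, 0.7700) = 0.8873
  ~A4 = 1 − 0.9700 = 0.0300
  A5 & ~A4 = a·b on (0.7700, 0.0300) = 0.0231
  (A5 & ~A4) | A5 = a + b − a·b on (0.0231, 0.7700) = 0.7753
  ((A1 | A1) | A5) | ((A5 & ~A4) | A5) = a + b − a·b on (0.8873, 0.7753) = 0.9747
  → value = 0.9747
|1.0000 − 0.9747| = 0.025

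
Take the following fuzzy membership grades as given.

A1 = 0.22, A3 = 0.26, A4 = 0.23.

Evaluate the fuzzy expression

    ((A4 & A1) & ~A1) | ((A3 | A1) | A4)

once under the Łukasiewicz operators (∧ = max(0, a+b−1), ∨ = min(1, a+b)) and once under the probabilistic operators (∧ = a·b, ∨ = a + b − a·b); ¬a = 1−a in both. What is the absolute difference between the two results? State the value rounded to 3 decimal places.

Under Łukasiewicz:
  A4 & A1 = max(0, a+b−1) on (0.23, 0.22) = 0.00
  ~A1 = 1 − 0.22 = 0.78
  (A4 & A1) & ~A1 = max(0, a+b−1) on (0.00, 0.78) = 0.00
  A3 | A1 = min(1, a+b) on (0.26, 0.22) = 0.48
  (A3 | A1) | A4 = min(1, a+b) on (0.48, 0.23) = 0.71
  ((A4 & A1) & ~A1) | ((A3 | A1) | A4) = min(1, a+b) on (0.00, 0.71) = 0.71
  → value = 0.7100
Under probabilistic:
  A4 & A1 = a·b on (0.2300, 0.2200) = 0.0506
  ~A1 = 1 − 0.2200 = 0.7800
  (A4 & A1) & ~A1 = a·b on (0.0506, 0.7800) = 0.0395
  A3 | A1 = a + b − a·b on (0.2600, 0.2200) = 0.4228
  (A3 | A1) | A4 = a + b − a·b on (0.4228, 0.2300) = 0.5556
  ((A4 & A1) & ~A1) | ((A3 | A1) | A4) = a + b − a·b on (0.0395, 0.5556) = 0.5731
  → value = 0.5731
|0.7100 − 0.5731| = 0.137

0.137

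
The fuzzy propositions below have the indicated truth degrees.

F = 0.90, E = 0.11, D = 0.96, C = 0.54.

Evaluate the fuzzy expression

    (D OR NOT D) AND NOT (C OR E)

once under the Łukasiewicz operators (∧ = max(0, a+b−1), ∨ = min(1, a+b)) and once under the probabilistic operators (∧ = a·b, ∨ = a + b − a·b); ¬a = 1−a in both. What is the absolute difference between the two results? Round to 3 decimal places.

Under Łukasiewicz:
  NOT D = 1 − 0.96 = 0.04
  D OR NOT D = min(1, a+b) on (0.96, 0.04) = 1.00
  C OR E = min(1, a+b) on (0.54, 0.11) = 0.65
  NOT (C OR E) = 1 − 0.65 = 0.35
  (D OR NOT D) AND NOT (C OR E) = max(0, a+b−1) on (1.00, 0.35) = 0.35
  → value = 0.3500
Under probabilistic:
  NOT D = 1 − 0.9600 = 0.0400
  D OR NOT D = a + b − a·b on (0.9600, 0.0400) = 0.9616
  C OR E = a + b − a·b on (0.5400, 0.1100) = 0.5906
  NOT (C OR E) = 1 − 0.5906 = 0.4094
  (D OR NOT D) AND NOT (C OR E) = a·b on (0.9616, 0.4094) = 0.3937
  → value = 0.3937
|0.3500 − 0.3937| = 0.044

0.044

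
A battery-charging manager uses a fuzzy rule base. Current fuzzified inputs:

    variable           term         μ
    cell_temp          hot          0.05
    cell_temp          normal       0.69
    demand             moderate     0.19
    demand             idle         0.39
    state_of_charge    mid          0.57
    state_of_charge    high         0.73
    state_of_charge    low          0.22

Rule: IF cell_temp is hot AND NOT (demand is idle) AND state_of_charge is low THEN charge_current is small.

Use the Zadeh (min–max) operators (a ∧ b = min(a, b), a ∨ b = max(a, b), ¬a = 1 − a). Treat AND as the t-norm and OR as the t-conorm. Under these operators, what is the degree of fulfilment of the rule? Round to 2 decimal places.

0.05

firing strength: hot=0.05, ¬idle=1−0.39=0.61, low=0.22; AND[min(a, b)] → w = 0.05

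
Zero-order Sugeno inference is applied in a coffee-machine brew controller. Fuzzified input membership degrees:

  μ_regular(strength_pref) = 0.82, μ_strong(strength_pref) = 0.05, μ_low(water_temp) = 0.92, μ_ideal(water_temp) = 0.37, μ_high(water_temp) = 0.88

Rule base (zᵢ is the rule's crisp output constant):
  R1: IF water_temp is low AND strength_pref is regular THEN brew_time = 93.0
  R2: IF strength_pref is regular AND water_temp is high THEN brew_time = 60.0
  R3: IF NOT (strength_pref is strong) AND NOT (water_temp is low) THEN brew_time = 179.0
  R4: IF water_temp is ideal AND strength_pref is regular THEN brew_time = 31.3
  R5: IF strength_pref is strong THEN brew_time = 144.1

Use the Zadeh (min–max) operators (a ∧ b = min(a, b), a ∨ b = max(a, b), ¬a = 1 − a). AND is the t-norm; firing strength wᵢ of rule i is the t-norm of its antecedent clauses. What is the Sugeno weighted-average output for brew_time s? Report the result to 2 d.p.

R1 (z=93.0): low=0.92, regular=0.82; AND[min(a, b)] → w = 0.82
R2 (z=60.0): regular=0.82, high=0.88; AND[min(a, b)] → w = 0.82
R3 (z=179.0): ¬strong=1−0.05=0.95, ¬low=1−0.92=0.08; AND[min(a, b)] → w = 0.08
R4 (z=31.3): ideal=0.37, regular=0.82; AND[min(a, b)] → w = 0.37
R5 (z=144.1): strong=0.05 → w = 0.05
Weighted average = (0.82·93.0 + 0.82·60.0 + 0.08·179.0 + 0.37·31.3 + 0.05·144.1) / (0.82 + 0.82 + 0.08 + 0.37 + 0.05)
  = 158.5660 / 2.1400 = 74.10

74.10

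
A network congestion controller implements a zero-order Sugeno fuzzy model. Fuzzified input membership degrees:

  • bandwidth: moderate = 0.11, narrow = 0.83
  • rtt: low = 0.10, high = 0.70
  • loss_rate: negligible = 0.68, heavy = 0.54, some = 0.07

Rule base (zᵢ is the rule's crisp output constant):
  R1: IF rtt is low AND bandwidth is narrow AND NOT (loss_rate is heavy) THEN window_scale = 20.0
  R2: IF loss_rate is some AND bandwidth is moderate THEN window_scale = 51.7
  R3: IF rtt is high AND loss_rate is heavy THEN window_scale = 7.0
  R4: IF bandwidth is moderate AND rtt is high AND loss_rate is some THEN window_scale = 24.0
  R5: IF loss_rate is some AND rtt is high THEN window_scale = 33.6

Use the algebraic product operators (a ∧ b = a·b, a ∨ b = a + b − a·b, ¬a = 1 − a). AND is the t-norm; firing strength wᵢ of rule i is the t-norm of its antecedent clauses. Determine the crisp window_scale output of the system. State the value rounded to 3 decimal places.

11.674

R1 (z=20.0): low=0.10, narrow=0.83, ¬heavy=1−0.54=0.46; AND[a·b] → w = 0.0382
R2 (z=51.7): some=0.07, moderate=0.11; AND[a·b] → w = 0.0077
R3 (z=7.0): high=0.70, heavy=0.54; AND[a·b] → w = 0.3780
R4 (z=24.0): moderate=0.11, high=0.70, some=0.07; AND[a·b] → w = 0.0054
R5 (z=33.6): some=0.07, high=0.70; AND[a·b] → w = 0.0490
Weighted average = (0.0382·20.0 + 0.0077·51.7 + 0.3780·7.0 + 0.0054·24.0 + 0.0490·33.6) / (0.0382 + 0.0077 + 0.3780 + 0.0054 + 0.0490)
  = 5.5835 / 0.4783 = 11.674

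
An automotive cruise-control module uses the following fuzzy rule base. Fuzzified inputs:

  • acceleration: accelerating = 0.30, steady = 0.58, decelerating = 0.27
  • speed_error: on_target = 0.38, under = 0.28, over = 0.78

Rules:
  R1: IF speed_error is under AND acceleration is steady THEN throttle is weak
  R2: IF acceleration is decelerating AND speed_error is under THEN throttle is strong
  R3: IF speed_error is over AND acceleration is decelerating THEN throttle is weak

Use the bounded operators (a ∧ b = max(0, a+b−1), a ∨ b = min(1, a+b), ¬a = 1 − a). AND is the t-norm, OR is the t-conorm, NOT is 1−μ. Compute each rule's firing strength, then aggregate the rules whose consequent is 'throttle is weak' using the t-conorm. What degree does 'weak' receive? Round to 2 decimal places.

R1: under=0.28, steady=0.58; AND[max(0, a+b−1)] → w = 0.00
R2: decelerating=0.27, under=0.28; AND[max(0, a+b−1)] → w = 0.00
R3: over=0.78, decelerating=0.27; AND[max(0, a+b−1)] → w = 0.05
Rules with consequent 'weak': {R1, R3} → strengths 0.00, 0.05
Aggregate via t-conorm [min(1, a+b)]: 0.05

0.05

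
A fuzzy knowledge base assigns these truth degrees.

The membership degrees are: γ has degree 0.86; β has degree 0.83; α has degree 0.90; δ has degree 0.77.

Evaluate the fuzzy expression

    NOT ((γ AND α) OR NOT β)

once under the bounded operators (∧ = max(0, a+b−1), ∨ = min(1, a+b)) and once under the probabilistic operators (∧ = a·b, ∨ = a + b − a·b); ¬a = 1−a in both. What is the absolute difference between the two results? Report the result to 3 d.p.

0.118

Under bounded:
  γ AND α = max(0, a+b−1) on (0.86, 0.90) = 0.76
  NOT β = 1 − 0.83 = 0.17
  (γ AND α) OR NOT β = min(1, a+b) on (0.76, 0.17) = 0.93
  NOT ((γ AND α) OR NOT β) = 1 − 0.93 = 0.07
  → value = 0.0700
Under probabilistic:
  γ AND α = a·b on (0.8600, 0.9000) = 0.7740
  NOT β = 1 − 0.8300 = 0.1700
  (γ AND α) OR NOT β = a + b − a·b on (0.7740, 0.1700) = 0.8124
  NOT ((γ AND α) OR NOT β) = 1 − 0.8124 = 0.1876
  → value = 0.1876
|0.0700 − 0.1876| = 0.118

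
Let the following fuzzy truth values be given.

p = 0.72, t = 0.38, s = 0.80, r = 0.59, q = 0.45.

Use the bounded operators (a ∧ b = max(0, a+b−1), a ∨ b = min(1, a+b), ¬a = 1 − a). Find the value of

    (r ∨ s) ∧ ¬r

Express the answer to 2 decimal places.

r ∨ s = min(1, a+b) on (0.59, 0.80) = 1.00
¬r = 1 − 0.59 = 0.41
(r ∨ s) ∧ ¬r = max(0, a+b−1) on (1.00, 0.41) = 0.41

0.41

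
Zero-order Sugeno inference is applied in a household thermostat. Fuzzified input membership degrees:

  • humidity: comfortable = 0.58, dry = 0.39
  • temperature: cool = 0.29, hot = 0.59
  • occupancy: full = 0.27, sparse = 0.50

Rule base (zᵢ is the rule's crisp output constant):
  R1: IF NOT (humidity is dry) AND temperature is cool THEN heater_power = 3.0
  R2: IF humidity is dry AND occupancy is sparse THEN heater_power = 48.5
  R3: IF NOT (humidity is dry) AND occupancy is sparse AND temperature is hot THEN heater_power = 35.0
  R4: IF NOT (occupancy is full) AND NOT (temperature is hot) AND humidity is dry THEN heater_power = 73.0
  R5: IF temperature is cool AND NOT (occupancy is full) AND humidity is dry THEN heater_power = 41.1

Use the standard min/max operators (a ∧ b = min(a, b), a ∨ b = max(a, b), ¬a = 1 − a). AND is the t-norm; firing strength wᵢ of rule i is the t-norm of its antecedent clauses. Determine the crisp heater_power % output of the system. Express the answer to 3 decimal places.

41.760

R1 (z=3.0): ¬dry=1−0.39=0.61, cool=0.29; AND[min(a, b)] → w = 0.29
R2 (z=48.5): dry=0.39, sparse=0.50; AND[min(a, b)] → w = 0.39
R3 (z=35.0): ¬dry=1−0.39=0.61, sparse=0.50, hot=0.59; AND[min(a, b)] → w = 0.50
R4 (z=73.0): ¬full=1−0.27=0.73, ¬hot=1−0.59=0.41, dry=0.39; AND[min(a, b)] → w = 0.39
R5 (z=41.1): cool=0.29, ¬full=1−0.27=0.73, dry=0.39; AND[min(a, b)] → w = 0.29
Weighted average = (0.29·3.0 + 0.39·48.5 + 0.50·35.0 + 0.39·73.0 + 0.29·41.1) / (0.29 + 0.39 + 0.50 + 0.39 + 0.29)
  = 77.6740 / 1.8600 = 41.760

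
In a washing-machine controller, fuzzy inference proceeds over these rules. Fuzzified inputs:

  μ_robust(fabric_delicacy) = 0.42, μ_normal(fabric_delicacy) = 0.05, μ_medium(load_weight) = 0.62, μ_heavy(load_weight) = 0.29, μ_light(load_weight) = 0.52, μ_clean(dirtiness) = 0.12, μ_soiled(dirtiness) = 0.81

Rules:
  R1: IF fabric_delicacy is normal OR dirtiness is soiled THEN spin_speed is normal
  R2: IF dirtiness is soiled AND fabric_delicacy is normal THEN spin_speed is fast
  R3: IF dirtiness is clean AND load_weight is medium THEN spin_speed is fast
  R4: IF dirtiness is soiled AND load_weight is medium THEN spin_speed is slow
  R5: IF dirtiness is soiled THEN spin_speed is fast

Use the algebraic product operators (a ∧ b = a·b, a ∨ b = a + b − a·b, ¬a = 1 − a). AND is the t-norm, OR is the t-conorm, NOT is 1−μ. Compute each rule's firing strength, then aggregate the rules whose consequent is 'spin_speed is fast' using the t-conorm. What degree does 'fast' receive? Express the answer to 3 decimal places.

R1: normal=0.05, soiled=0.81; OR[a + b − a·b] → w = 0.8195
R2: soiled=0.81, normal=0.05; AND[a·b] → w = 0.0405
R3: clean=0.12, medium=0.62; AND[a·b] → w = 0.0744
R4: soiled=0.81, medium=0.62; AND[a·b] → w = 0.5022
R5: soiled=0.81 → w = 0.8100
Rules with consequent 'fast': {R2, R3, R5} → strengths 0.0405, 0.0744, 0.8100
Aggregate via t-conorm [a + b − a·b]: 0.8313

0.831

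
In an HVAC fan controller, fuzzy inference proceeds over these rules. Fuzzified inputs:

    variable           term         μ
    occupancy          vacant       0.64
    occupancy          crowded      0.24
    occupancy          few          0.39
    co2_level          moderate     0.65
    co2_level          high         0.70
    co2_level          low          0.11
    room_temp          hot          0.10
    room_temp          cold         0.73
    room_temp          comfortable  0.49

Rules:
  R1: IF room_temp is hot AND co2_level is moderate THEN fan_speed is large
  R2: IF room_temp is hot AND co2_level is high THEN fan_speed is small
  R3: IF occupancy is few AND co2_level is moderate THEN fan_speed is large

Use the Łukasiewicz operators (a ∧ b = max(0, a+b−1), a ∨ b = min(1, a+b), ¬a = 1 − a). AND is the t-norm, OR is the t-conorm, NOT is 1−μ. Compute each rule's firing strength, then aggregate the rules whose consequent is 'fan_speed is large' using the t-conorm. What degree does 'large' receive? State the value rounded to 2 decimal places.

R1: hot=0.10, moderate=0.65; AND[max(0, a+b−1)] → w = 0.00
R2: hot=0.10, high=0.70; AND[max(0, a+b−1)] → w = 0.00
R3: few=0.39, moderate=0.65; AND[max(0, a+b−1)] → w = 0.04
Rules with consequent 'large': {R1, R3} → strengths 0.00, 0.04
Aggregate via t-conorm [min(1, a+b)]: 0.04

0.04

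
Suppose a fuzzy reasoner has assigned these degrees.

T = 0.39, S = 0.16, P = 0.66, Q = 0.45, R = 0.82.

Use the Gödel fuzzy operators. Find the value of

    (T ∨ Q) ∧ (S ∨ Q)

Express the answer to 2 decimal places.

0.45

T ∨ Q = max(a, b) on (0.39, 0.45) = 0.45
S ∨ Q = max(a, b) on (0.16, 0.45) = 0.45
(T ∨ Q) ∧ (S ∨ Q) = min(a, b) on (0.45, 0.45) = 0.45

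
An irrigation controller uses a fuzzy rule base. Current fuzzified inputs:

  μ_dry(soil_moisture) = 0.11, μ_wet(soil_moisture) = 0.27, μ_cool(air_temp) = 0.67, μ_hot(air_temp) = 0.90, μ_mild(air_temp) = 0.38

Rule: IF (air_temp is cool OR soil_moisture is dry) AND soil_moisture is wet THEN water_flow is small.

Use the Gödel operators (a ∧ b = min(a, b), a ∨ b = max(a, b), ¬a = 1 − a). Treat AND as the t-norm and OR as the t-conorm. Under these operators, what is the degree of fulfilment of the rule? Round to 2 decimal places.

firing strength: (cool=0.67 OR dry=0.11) = 0.67; AND[min(a, b)] with wet=0.27 → w = 0.27

0.27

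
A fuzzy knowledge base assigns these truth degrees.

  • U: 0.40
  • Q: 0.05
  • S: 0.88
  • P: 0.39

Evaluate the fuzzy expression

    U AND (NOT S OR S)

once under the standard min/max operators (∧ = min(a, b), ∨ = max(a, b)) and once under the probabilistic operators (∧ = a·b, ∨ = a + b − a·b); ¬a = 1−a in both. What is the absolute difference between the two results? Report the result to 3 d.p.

Under standard min/max:
  NOT S = 1 − 0.88 = 0.12
  NOT S OR S = max(a, b) on (0.12, 0.88) = 0.88
  U AND (NOT S OR S) = min(a, b) on (0.40, 0.88) = 0.40
  → value = 0.4000
Under probabilistic:
  NOT S = 1 − 0.8800 = 0.1200
  NOT S OR S = a + b − a·b on (0.1200, 0.8800) = 0.8944
  U AND (NOT S OR S) = a·b on (0.4000, 0.8944) = 0.3578
  → value = 0.3578
|0.4000 − 0.3578| = 0.042

0.042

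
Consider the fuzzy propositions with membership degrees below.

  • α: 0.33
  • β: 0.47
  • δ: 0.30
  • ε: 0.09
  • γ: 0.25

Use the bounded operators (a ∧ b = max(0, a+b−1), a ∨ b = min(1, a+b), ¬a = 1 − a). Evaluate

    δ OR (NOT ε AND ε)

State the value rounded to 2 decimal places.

0.30

NOT ε = 1 − 0.09 = 0.91
NOT ε AND ε = max(0, a+b−1) on (0.91, 0.09) = 0.00
δ OR (NOT ε AND ε) = min(1, a+b) on (0.30, 0.00) = 0.30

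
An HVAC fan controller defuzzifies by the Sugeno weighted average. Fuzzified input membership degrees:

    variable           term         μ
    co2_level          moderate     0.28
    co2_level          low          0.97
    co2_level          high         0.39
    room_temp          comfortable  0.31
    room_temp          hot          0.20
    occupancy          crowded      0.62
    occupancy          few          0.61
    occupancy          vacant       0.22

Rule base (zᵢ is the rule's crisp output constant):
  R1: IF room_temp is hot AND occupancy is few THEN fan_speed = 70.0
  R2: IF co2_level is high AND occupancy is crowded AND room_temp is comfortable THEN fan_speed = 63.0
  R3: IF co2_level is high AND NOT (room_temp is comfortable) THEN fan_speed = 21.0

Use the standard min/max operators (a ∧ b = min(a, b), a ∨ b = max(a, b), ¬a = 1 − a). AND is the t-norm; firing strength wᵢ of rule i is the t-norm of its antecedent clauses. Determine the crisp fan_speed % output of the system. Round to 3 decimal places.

R1 (z=70.0): hot=0.20, few=0.61; AND[min(a, b)] → w = 0.20
R2 (z=63.0): high=0.39, crowded=0.62, comfortable=0.31; AND[min(a, b)] → w = 0.31
R3 (z=21.0): high=0.39, ¬comfortable=1−0.31=0.69; AND[min(a, b)] → w = 0.39
Weighted average = (0.20·70.0 + 0.31·63.0 + 0.39·21.0) / (0.20 + 0.31 + 0.39)
  = 41.7200 / 0.9000 = 46.356

46.356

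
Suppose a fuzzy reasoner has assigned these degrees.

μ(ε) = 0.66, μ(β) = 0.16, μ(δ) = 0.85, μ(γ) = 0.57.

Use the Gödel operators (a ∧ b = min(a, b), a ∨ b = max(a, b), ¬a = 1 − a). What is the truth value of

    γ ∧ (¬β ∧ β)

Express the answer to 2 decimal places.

¬β = 1 − 0.16 = 0.84
¬β ∧ β = min(a, b) on (0.84, 0.16) = 0.16
γ ∧ (¬β ∧ β) = min(a, b) on (0.57, 0.16) = 0.16

0.16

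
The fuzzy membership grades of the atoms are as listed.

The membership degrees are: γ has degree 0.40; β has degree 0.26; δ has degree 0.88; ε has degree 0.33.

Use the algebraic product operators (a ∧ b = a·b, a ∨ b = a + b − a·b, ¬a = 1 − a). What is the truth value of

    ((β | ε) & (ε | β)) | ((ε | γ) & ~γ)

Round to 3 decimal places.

β | ε = a + b − a·b on (0.2600, 0.3300) = 0.5042
ε | β = a + b − a·b on (0.3300, 0.2600) = 0.5042
(β | ε) & (ε | β) = a·b on (0.5042, 0.5042) = 0.2542
ε | γ = a + b − a·b on (0.3300, 0.4000) = 0.5980
~γ = 1 − 0.4000 = 0.6000
(ε | γ) & ~γ = a·b on (0.5980, 0.6000) = 0.3588
((β | ε) & (ε | β)) | ((ε | γ) & ~γ) = a + b − a·b on (0.2542, 0.3588) = 0.5218

0.522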